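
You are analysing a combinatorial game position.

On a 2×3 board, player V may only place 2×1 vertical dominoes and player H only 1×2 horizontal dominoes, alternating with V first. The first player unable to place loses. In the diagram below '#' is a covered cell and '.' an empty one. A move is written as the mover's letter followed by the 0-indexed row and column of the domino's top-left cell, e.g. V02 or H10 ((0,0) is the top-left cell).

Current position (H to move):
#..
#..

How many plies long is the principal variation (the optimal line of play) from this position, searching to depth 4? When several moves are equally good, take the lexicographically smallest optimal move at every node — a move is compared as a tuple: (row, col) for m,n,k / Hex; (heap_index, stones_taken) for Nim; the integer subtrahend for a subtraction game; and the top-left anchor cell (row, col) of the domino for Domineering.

[#../#..] H move#1: H01:+1/###/#..*, H11:+1/#../###
[###/#..] end (terminal -1, V#2); searched #../#.. to 4

PV length from [#../#..]: 1 ply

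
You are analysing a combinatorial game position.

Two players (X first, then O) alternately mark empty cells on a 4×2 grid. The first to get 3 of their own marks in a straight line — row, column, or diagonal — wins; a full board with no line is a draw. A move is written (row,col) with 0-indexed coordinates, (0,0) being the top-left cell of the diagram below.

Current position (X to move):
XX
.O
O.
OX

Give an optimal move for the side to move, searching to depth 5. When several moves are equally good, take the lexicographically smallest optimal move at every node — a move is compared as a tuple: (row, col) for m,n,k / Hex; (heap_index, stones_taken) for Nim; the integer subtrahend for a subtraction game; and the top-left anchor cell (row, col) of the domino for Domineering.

X's best at [XX/.O/O./OX]: (1,0)

ply 1, X at XX/.O/O./OX | (1,0)=+0→XX/XO/O./OX*; (2,1)=-1→XX/.O/OX/OX
ply 2, O at XX/XO/O./OX | (2,1)=+0→XX/XO/OO/OX*
ply 3: XX/XO/OO/OX is terminal +0 (X); from XX/.O/O./OX depth 5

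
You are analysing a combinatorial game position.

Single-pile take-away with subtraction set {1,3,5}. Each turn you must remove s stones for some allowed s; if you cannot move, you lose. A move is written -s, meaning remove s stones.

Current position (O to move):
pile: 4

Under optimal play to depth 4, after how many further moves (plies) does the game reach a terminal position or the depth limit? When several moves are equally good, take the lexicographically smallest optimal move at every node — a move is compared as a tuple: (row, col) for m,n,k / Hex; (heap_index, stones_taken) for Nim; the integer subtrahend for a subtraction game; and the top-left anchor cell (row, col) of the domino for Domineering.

[4] O move#1: -1:-1/3*, -3:-1/1
[3] X move#2: -1:+1/2*, -3:+1/0
[2] O move#3: -1:-1/1*
[1] X move#4: -1:+1/0*
[0] end (terminal -1, O#5); searched 4 to 4

PV length from [4]: 4 plies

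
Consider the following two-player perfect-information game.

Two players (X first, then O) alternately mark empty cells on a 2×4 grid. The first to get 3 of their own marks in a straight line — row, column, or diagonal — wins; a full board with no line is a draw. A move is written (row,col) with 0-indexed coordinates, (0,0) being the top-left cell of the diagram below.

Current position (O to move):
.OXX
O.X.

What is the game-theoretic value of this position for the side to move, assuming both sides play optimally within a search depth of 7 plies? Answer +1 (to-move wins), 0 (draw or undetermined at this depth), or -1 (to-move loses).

value(.OXX/O.X., O) = 0

ply 1, O at .OXX/O.X. | (0,0)=+0→OOXX/O.X.*; (1,1)=+0→.OXX/OOX.; (1,3)=+0→.OXX/O.XO
ply 2, X at OOXX/O.X. | (1,1)=+0→OOXX/OXX.*; (1,3)=+0→OOXX/O.XX
ply 3, O at OOXX/OXX. | (1,3)=+0→OOXX/OXXO*
ply 4: OOXX/OXXO is terminal +0 (X); from .OXX/O.X. depth 7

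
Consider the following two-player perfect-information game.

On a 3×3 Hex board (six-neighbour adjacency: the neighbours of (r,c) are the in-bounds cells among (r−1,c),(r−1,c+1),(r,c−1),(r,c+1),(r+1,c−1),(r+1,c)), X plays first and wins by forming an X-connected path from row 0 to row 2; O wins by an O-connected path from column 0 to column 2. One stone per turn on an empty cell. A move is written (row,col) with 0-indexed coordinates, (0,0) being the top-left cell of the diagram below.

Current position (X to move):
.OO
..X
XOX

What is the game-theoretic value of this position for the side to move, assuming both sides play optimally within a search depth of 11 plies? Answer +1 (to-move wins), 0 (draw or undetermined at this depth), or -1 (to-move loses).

value(.OO/..X/XOX, X) = -1

[.OO/..X/XOX] X move#1: (0,0):-1/XOO/..X/XOX*, (1,0):-1/.OO/X.X/XOX, (1,1):-1/.OO/.XX/XOX
[XOO/..X/XOX] O move#2: (1,0):+1/XOO/O.X/XOX*, (1,1):-1/XOO/.OX/XOX
[XOO/O.X/XOX] end (terminal -1, X#3); searched .OO/..X/XOX to 11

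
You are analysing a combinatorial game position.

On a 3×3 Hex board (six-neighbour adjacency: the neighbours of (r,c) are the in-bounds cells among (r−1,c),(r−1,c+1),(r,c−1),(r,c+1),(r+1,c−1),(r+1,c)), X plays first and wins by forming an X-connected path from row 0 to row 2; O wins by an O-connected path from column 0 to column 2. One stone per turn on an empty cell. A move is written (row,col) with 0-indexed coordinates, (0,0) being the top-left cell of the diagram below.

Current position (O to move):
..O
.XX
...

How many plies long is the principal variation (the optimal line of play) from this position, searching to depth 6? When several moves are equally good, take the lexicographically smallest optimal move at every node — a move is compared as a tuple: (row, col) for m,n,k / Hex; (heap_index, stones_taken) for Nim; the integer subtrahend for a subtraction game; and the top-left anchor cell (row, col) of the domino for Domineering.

PV length from [..O/.XX/...]: 3 plies

p1 O@[..O/.XX/...]: (0,0)[O.O/.XX/...]-1 (0,1)[.OO/.XX/...]+1* (1,0)[..O/OXX/...]-1 (2,0)[..O/.XX/O..]-1 (2,1)[..O/.XX/.O.]-1 (2,2)[..O/.XX/..O]-1
p2 X@[.OO/.XX/...]: (0,0)[XOO/.XX/...]-1* (1,0)[.OO/XXX/...]-1 (2,0)[.OO/.XX/X..]-1 (2,1)[.OO/.XX/.X.]-1 (2,2)[.OO/.XX/..X]-1
p3 O@[XOO/.XX/...]: (1,0)[XOO/OXX/...]+1* (2,0)[XOO/.XX/O..]-1 (2,1)[XOO/.XX/.O.]-1 (2,2)[XOO/.XX/..O]-1
p4 X@[XOO/OXX/...] terminal -1; root [..O/.XX/...] d6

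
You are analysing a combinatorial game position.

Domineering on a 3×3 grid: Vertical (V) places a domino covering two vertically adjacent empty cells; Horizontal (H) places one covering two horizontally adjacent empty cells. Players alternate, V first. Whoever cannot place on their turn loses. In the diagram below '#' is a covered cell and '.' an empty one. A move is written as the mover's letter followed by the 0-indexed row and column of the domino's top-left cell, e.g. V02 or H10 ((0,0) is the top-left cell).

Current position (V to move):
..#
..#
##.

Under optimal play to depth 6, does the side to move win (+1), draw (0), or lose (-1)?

[..#/..#/##.] V move#1: V00:+1/#.#/#.#/##.*, V01:+1/.##/.##/##.
[#.#/#.#/##.] end (terminal -1, H#2); searched ..#/..#/##. to 6

value(..#/..#/##., V) = +1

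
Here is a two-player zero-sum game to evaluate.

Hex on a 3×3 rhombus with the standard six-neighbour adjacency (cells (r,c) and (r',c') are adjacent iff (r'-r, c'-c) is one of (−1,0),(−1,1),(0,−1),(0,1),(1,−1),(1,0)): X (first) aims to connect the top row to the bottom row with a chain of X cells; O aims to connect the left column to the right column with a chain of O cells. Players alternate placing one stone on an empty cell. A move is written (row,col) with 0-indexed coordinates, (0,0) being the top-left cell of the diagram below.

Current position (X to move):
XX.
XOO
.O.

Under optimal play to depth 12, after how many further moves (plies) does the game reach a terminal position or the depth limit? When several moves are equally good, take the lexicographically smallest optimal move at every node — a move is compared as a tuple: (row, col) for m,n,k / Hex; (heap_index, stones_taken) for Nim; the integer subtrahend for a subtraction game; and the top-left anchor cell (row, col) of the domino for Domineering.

[XX./XOO/.O.] X move#1: (0,2):-1/XXX/XOO/.O., (2,0):+1/XX./XOO/XO.*, (2,2):-1/XX./XOO/.OX
[XX./XOO/XO.] end (terminal -1, O#2); searched XX./XOO/.O. to 12

PV length from [XX./XOO/.O.]: 1 ply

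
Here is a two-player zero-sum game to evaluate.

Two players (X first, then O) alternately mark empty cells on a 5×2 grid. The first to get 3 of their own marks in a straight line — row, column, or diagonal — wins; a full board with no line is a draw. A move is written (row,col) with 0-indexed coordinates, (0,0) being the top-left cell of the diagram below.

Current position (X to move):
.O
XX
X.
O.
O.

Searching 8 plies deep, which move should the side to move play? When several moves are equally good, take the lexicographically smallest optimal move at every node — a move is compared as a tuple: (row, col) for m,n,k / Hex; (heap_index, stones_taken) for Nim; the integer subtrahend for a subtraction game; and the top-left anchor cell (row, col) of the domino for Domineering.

p1 X@[.O/XX/X./O./O.]: (0,0)[XO/XX/X./O./O.]+1* (2,1)[.O/XX/XX/O./O.]+1 (3,1)[.O/XX/X./OX/O.]+1 (4,1)[.O/XX/X./O./OX]+0
p2 O@[XO/XX/X./O./O.] terminal -1; root [.O/XX/X./O./O.] d8

X's best at [.O/XX/X./O./O.]: (0,0)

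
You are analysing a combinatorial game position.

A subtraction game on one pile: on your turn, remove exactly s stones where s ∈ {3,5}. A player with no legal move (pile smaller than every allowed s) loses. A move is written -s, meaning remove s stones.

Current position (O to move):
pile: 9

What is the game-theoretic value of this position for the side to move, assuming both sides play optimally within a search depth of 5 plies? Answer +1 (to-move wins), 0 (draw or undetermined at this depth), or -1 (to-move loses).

value(9, O) = -1

p1 O@[9]: -3[6]-1* -5[4]-1
p2 X@[6]: -3[3]-1 -5[1]+1*
p3 O@[1] terminal -1; root [9] d5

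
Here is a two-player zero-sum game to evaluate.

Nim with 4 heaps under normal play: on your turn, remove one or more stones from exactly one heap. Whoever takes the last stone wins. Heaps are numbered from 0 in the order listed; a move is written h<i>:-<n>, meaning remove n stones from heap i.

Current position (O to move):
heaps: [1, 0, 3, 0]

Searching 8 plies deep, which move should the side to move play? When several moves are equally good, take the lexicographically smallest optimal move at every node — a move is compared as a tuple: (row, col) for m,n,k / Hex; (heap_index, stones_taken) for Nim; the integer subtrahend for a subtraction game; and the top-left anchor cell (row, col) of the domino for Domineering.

ply 1, O at (1,0,3,0) | h0:-1=-1→(0,0,3,0); h2:-1=-1→(1,0,2,0); h2:-2=+1→(1,0,1,0)*; h2:-3=-1→(1,0,0,0)
ply 2, X at (1,0,1,0) | h0:-1=-1→(0,0,1,0)*; h2:-1=-1→(1,0,0,0)
ply 3, O at (0,0,1,0) | h2:-1=+1→(0,0,0,0)*
ply 4: (0,0,0,0) is terminal -1 (X); from (1,0,3,0) depth 8

O's best at [(1,0,3,0)]: h2:-2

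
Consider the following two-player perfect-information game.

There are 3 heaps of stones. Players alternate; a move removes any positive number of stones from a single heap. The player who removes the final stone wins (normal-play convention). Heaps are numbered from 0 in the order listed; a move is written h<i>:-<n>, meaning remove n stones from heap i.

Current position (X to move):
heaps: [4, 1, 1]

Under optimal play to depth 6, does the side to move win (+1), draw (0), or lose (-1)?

[(4,1,1)] X move#1: h0:-1:-1/(3,1,1), h0:-2:-1/(2,1,1), h0:-3:-1/(1,1,1), h0:-4:+1/(0,1,1)*, h1:-1:-1/(4,0,1), h2:-1:-1/(4,1,0)
[(0,1,1)] O move#2: h1:-1:-1/(0,0,1)*, h2:-1:-1/(0,1,0)
[(0,0,1)] X move#3: h2:-1:+1/(0,0,0)*
[(0,0,0)] end (terminal -1, O#4); searched (4,1,1) to 6

value((4,1,1), X) = +1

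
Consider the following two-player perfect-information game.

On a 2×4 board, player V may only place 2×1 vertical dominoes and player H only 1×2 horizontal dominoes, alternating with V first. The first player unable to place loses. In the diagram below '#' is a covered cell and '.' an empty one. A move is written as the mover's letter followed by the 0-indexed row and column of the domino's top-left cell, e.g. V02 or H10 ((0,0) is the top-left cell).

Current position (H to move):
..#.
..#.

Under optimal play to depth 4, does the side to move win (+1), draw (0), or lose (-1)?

ply 1, H at ..#./..#. | H00=+1→###./..#.*; H10=+1→..#./###.
ply 2, V at ###./..#. | V03=-1→####/..##*
ply 3, H at ####/..## | H10=+1→####/####*
ply 4: ####/#### is terminal -1 (V); from ..#./..#. depth 4

value(..#./..#., H) = +1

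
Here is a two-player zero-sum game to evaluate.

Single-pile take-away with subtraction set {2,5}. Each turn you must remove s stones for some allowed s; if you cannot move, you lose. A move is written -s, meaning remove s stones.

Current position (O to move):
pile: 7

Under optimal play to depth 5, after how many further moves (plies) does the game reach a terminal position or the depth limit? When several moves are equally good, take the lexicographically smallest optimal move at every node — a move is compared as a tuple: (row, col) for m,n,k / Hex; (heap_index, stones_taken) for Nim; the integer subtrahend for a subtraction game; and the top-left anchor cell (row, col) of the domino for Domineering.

PV length from [7]: 2 plies

[7] O move#1: -2:-1/5*, -5:-1/2
[5] X move#2: -2:-1/3, -5:+1/0*
[0] end (terminal -1, O#3); searched 7 to 5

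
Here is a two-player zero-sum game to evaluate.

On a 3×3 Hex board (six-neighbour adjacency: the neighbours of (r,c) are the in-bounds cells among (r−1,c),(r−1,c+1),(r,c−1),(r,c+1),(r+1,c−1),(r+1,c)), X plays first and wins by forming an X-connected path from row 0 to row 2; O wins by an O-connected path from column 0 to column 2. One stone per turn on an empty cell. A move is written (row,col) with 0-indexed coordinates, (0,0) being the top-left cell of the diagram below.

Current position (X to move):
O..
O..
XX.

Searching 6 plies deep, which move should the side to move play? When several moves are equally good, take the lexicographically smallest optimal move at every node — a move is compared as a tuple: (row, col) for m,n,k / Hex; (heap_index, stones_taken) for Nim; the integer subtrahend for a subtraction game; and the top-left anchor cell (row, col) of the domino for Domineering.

[O../O../XX.] X move#1: (0,1):-1/OX./O../XX., (0,2):+1/O.X/O../XX.*, (1,1):+1/O../OX./XX., (1,2):-1/O../O.X/XX., (2,2):-1/O../O../XXX
[O.X/O../XX.] O move#2: (0,1):-1/OOX/O../XX.*, (1,1):-1/O.X/OO./XX., (1,2):-1/O.X/O.O/XX., (2,2):-1/O.X/O../XXO
[OOX/O../XX.] X move#3: (1,1):+1/OOX/OX./XX.*, (1,2):+1/OOX/O.X/XX., (2,2):+1/OOX/O../XXX
[OOX/OX./XX.] end (terminal -1, O#4); searched O../O../XX. to 6

X's best at [O../O../XX.]: (0,2)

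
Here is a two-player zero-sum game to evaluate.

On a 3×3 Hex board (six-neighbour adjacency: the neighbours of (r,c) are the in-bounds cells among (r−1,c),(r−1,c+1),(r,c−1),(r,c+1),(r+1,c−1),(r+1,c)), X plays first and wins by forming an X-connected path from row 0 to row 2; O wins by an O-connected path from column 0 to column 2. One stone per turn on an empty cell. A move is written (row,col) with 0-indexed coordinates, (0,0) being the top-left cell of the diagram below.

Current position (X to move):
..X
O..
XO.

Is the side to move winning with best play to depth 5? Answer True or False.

X winning at [..X/O../XO.]: True

p1 X@[..X/O../XO.]: (0,0)[X.X/O../XO.]-1 (0,1)[.XX/O../XO.]-1 (1,1)[..X/OX./XO.]+1* (1,2)[..X/O.X/XO.]+1 (2,2)[..X/O../XOX]+1
p2 O@[..X/OX./XO.] terminal -1; root [..X/O../XO.] d5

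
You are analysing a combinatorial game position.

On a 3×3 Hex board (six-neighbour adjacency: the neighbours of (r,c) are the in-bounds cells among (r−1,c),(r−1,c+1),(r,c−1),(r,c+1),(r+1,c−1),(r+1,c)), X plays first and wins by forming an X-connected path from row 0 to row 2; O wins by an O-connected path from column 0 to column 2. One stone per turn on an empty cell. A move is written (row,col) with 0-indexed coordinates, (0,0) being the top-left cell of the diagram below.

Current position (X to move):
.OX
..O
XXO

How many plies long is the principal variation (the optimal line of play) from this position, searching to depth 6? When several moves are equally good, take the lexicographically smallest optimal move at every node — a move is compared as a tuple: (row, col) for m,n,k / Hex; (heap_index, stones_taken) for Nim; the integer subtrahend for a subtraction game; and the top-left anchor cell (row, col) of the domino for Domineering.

p1 X@[.OX/..O/XXO]: (0,0)[XOX/..O/XXO]+1* (1,0)[.OX/X.O/XXO]+1 (1,1)[.OX/.XO/XXO]+1
p2 O@[XOX/..O/XXO]: (1,0)[XOX/O.O/XXO]-1* (1,1)[XOX/.OO/XXO]-1
p3 X@[XOX/O.O/XXO]: (1,1)[XOX/OXO/XXO]+1*
p4 O@[XOX/OXO/XXO] terminal -1; root [.OX/..O/XXO] d6

PV length from [.OX/..O/XXO]: 3 plies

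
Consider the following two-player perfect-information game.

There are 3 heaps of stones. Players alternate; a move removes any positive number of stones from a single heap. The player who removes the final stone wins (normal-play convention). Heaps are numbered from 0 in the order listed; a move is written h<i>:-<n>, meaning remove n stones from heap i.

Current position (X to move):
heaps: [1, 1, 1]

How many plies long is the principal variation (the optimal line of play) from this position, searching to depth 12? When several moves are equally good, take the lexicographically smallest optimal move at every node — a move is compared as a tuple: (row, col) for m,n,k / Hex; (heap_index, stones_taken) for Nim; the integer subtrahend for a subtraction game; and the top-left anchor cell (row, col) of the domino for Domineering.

PV length from [(1,1,1)]: 3 plies

p1 X@[(1,1,1)]: h0:-1[(0,1,1)]+1* h1:-1[(1,0,1)]+1 h2:-1[(1,1,0)]+1
p2 O@[(0,1,1)]: h1:-1[(0,0,1)]-1* h2:-1[(0,1,0)]-1
p3 X@[(0,0,1)]: h2:-1[(0,0,0)]+1*
p4 O@[(0,0,0)] terminal -1; root [(1,1,1)] d12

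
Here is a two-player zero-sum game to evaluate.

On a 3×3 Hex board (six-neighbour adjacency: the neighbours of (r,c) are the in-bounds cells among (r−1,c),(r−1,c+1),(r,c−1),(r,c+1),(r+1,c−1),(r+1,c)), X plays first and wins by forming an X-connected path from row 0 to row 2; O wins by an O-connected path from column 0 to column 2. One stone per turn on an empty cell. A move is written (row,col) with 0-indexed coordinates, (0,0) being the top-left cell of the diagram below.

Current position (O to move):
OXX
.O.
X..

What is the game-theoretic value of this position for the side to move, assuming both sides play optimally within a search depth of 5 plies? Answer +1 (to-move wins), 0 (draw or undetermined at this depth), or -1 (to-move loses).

value(OXX/.O./X.., O) = -1

[OXX/.O./X..] O move#1: (1,0):-1/OXX/OO./X..*, (1,2):-1/OXX/.OO/X.., (2,1):-1/OXX/.O./XO., (2,2):-1/OXX/.O./X.O
[OXX/OO./X..] X move#2: (1,2):+1/OXX/OOX/X..*, (2,1):-1/OXX/OO./XX., (2,2):-1/OXX/OO./X.X
[OXX/OOX/X..] O move#3: (2,1):-1/OXX/OOX/XO.*, (2,2):-1/OXX/OOX/X.O
[OXX/OOX/XO.] X move#4: (2,2):+1/OXX/OOX/XOX*
[OXX/OOX/XOX] end (terminal -1, O#5); searched OXX/.O./X.. to 5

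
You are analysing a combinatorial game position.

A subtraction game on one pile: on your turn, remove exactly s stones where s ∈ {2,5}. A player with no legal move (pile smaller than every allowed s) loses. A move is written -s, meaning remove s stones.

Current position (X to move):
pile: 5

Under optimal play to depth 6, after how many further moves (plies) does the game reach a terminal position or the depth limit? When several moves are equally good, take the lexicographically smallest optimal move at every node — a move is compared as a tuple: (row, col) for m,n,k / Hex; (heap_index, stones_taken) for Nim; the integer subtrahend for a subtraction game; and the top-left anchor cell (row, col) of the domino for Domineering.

PV length from [5]: 1 ply

ply 1, X at 5 | -2=-1→3; -5=+1→0*
ply 2: 0 is terminal -1 (O); from 5 depth 6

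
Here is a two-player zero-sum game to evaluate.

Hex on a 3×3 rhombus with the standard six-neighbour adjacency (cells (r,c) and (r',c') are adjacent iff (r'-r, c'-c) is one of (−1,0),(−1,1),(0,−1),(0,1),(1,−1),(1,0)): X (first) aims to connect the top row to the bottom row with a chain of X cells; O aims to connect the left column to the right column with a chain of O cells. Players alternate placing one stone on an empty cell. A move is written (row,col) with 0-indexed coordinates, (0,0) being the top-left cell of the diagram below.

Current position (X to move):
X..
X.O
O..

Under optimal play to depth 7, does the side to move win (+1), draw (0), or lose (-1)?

value(X../X.O/O.., X) = -1

p1 X@[X../X.O/O..]: (0,1)[XX./X.O/O..]-1* (0,2)[X.X/X.O/O..]-1 (1,1)[X../XXO/O..]-1 (2,1)[X../X.O/OX.]-1 (2,2)[X../X.O/O.X]-1
p2 O@[XX./X.O/O..]: (0,2)[XXO/X.O/O..]+1* (1,1)[XX./XOO/O..]+1 (2,1)[XX./X.O/OO.]+1 (2,2)[XX./X.O/O.O]+1
p3 X@[XXO/X.O/O..]: (1,1)[XXO/XXO/O..]-1* (2,1)[XXO/X.O/OX.]-1 (2,2)[XXO/X.O/O.X]-1
p4 O@[XXO/XXO/O..]: (2,1)[XXO/XXO/OO.]+1* (2,2)[XXO/XXO/O.O]-1
p5 X@[XXO/XXO/OO.] terminal -1; root [X../X.O/O..] d7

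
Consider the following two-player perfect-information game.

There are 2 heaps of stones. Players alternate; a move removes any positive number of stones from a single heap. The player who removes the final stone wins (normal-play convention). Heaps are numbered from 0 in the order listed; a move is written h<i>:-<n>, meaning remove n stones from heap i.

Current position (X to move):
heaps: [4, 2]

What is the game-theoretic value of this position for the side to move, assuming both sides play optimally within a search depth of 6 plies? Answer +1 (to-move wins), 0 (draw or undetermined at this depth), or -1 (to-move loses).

ply 1, X at (4,2) | h0:-1=-1→(3,2); h0:-2=+1→(2,2)*; h0:-3=-1→(1,2); h0:-4=-1→(0,2); h1:-1=-1→(4,1); h1:-2=-1→(4,0)
ply 2, O at (2,2) | h0:-1=-1→(1,2)*; h0:-2=-1→(0,2); h1:-1=-1→(2,1); h1:-2=-1→(2,0)
ply 3, X at (1,2) | h0:-1=-1→(0,2); h1:-1=+1→(1,1)*; h1:-2=-1→(1,0)
ply 4, O at (1,1) | h0:-1=-1→(0,1)*; h1:-1=-1→(1,0)
ply 5, X at (0,1) | h1:-1=+1→(0,0)*
ply 6: (0,0) is terminal -1 (O); from (4,2) depth 6

value((4,2), X) = +1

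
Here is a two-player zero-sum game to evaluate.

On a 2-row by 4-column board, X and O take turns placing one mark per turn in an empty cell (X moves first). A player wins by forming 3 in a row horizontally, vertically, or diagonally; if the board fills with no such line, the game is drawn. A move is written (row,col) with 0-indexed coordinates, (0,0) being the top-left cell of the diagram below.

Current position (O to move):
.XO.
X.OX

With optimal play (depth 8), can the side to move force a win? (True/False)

[.XO./X.OX] O move#1: (0,0):+0/OXO./X.OX*, (0,3):+0/.XOO/X.OX, (1,1):+0/.XO./XOOX
[OXO./X.OX] X move#2: (0,3):+0/OXOX/X.OX*, (1,1):+0/OXO./XXOX
[OXOX/X.OX] O move#3: (1,1):+0/OXOX/XOOX*
[OXOX/XOOX] end (terminal +0, X#4); searched .XO./X.OX to 8

O winning at [.XO./X.OX]: False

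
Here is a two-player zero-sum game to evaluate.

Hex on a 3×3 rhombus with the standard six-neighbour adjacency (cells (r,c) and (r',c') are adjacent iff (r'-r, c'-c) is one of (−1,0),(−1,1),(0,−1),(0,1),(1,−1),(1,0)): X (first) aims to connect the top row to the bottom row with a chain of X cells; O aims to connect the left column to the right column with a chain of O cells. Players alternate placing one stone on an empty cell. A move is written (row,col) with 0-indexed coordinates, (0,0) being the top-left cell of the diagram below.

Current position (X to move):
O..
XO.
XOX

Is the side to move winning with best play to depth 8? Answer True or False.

X winning at [O../XO./XOX]: True

ply 1, X at O../XO./XOX | (0,1)=+1→OX./XO./XOX*; (0,2)=+1→O.X/XO./XOX; (1,2)=+1→O../XOX/XOX
ply 2: OX./XO./XOX is terminal -1 (O); from O../XO./XOX depth 8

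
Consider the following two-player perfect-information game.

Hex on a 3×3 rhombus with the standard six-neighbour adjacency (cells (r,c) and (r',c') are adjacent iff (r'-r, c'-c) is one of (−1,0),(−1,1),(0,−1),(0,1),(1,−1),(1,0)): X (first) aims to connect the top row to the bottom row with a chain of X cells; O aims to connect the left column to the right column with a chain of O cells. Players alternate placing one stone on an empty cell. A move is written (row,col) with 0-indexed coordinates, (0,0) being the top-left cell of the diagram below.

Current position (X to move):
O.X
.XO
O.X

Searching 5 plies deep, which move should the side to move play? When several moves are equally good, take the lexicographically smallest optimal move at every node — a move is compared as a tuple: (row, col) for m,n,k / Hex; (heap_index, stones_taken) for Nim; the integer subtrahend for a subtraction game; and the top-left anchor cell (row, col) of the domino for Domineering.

ply 1, X at O.X/.XO/O.X | (0,1)=-1→OXX/.XO/O.X; (1,0)=-1→O.X/XXO/O.X; (2,1)=+1→O.X/.XO/OXX*
ply 2: O.X/.XO/OXX is terminal -1 (O); from O.X/.XO/O.X depth 5

X's best at [O.X/.XO/O.X]: (2,1)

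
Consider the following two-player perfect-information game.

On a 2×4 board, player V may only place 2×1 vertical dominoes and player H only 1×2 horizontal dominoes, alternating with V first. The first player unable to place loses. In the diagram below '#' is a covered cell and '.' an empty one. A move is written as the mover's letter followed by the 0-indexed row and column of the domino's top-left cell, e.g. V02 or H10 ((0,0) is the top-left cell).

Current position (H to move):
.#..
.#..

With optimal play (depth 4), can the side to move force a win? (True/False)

H winning at [.#../.#..]: True

ply 1, H at .#../.#.. | H02=+1→.###/.#..*; H12=+1→.#../.###
ply 2, V at .###/.#.. | V00=-1→####/##..*
ply 3, H at ####/##.. | H12=+1→####/####*
ply 4: ####/#### is terminal -1 (V); from .#../.#.. depth 4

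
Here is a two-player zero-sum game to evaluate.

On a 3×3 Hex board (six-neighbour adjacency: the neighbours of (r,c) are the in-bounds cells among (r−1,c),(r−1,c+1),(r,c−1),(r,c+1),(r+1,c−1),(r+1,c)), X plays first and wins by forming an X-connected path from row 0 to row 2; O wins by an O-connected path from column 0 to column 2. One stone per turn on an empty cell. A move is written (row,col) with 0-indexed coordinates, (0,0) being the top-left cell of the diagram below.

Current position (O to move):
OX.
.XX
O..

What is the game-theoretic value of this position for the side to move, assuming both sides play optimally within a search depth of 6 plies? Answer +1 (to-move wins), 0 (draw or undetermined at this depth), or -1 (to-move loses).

ply 1, O at OX./.XX/O.. | (0,2)=-1→OXO/.XX/O..*; (1,0)=-1→OX./OXX/O..; (2,1)=-1→OX./.XX/OO.; (2,2)=-1→OX./.XX/O.O
ply 2, X at OXO/.XX/O.. | (1,0)=+1→OXO/XXX/O..*; (2,1)=+1→OXO/.XX/OX.; (2,2)=+1→OXO/.XX/O.X
ply 3, O at OXO/XXX/O.. | (2,1)=-1→OXO/XXX/OO.*; (2,2)=-1→OXO/XXX/O.O
ply 4, X at OXO/XXX/OO. | (2,2)=+1→OXO/XXX/OOX*
ply 5: OXO/XXX/OOX is terminal -1 (O); from OX./.XX/O.. depth 6

value(OX./.XX/O.., O) = -1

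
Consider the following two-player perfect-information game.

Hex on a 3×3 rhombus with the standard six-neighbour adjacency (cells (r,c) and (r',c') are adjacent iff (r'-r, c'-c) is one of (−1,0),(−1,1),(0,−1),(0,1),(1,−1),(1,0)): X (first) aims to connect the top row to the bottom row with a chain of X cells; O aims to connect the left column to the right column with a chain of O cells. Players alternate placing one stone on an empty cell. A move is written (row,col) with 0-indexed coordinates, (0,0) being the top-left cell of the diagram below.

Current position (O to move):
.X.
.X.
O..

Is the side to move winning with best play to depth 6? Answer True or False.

O winning at [.X./.X./O..]: True

ply 1, O at .X./.X./O.. | (0,0)=-1→OX./.X./O..; (0,2)=-1→.XO/.X./O..; (1,0)=-1→.X./OX./O..; (1,2)=-1→.X./.XO/O..; (2,1)=+1→.X./.X./OO.*; (2,2)=-1→.X./.X./O.O
ply 2, X at .X./.X./OO. | (0,0)=-1→XX./.X./OO.*; (0,2)=-1→.XX/.X./OO.; (1,0)=-1→.X./XX./OO.; (1,2)=-1→.X./.XX/OO.; (2,2)=-1→.X./.X./OOX
ply 3, O at XX./.X./OO. | (0,2)=+1→XXO/.X./OO.*; (1,0)=+1→XX./OX./OO.; (1,2)=+1→XX./.XO/OO.; (2,2)=+1→XX./.X./OOO
ply 4, X at XXO/.X./OO. | (1,0)=-1→XXO/XX./OO.*; (1,2)=-1→XXO/.XX/OO.; (2,2)=-1→XXO/.X./OOX
ply 5, O at XXO/XX./OO. | (1,2)=+1→XXO/XXO/OO.*; (2,2)=+1→XXO/XX./OOO
ply 6: XXO/XXO/OO. is terminal -1 (X); from .X./.X./O.. depth 6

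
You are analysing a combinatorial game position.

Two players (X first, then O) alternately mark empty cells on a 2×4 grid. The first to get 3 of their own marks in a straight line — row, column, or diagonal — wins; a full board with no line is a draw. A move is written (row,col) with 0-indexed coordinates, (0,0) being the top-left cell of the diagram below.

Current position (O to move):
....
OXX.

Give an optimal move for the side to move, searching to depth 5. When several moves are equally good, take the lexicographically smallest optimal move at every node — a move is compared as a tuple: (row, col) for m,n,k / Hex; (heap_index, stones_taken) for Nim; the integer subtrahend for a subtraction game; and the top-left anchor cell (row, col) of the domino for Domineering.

O's best at [..../OXX.]: (1,3)

p1 O@[..../OXX.]: (0,0)[O.../OXX.]-1 (0,1)[.O../OXX.]-1 (0,2)[..O./OXX.]-1 (0,3)[...O/OXX.]-1 (1,3)[..../OXXO]+0*
p2 X@[..../OXXO]: (0,0)[X.../OXXO]+0* (0,1)[.X../OXXO]+0 (0,2)[..X./OXXO]+0 (0,3)[...X/OXXO]+0
p3 O@[X.../OXXO]: (0,1)[XO../OXXO]+0* (0,2)[X.O./OXXO]+0 (0,3)[X..O/OXXO]+0
p4 X@[XO../OXXO]: (0,2)[XOX./OXXO]+0* (0,3)[XO.X/OXXO]+0
p5 O@[XOX./OXXO]: (0,3)[XOXO/OXXO]+0*
p6 X@[XOXO/OXXO] terminal +0; root [..../OXX.] d5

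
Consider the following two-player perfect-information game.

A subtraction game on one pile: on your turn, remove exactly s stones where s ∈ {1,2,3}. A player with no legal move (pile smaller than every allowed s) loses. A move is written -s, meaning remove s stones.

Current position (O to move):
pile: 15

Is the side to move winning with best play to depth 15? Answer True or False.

ply 1, O at 15 | -1=-1→14; -2=-1→13; -3=+1→12*
ply 2, X at 12 | -1=-1→11*; -2=-1→10; -3=-1→9
ply 3, O at 11 | -1=-1→10; -2=-1→9; -3=+1→8*
ply 4, X at 8 | -1=-1→7*; -2=-1→6; -3=-1→5
ply 5, O at 7 | -1=-1→6; -2=-1→5; -3=+1→4*
ply 6, X at 4 | -1=-1→3*; -2=-1→2; -3=-1→1
ply 7, O at 3 | -1=-1→2; -2=-1→1; -3=+1→0*
ply 8: 0 is terminal -1 (X); from 15 depth 15

O winning at [15]: True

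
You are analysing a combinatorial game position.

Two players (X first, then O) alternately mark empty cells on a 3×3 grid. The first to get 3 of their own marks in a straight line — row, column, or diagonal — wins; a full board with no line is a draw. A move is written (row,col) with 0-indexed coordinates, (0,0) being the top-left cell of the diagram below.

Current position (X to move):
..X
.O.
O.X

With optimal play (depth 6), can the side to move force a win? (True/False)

ply 1, X at ..X/.O./O.X | (0,0)=+1→X.X/.O./O.X*; (0,1)=+1→.XX/.O./O.X; (1,0)=+0→..X/XO./O.X; (1,2)=+1→..X/.OX/O.X; (2,1)=+0→..X/.O./OXX
ply 2, O at X.X/.O./O.X | (0,1)=-1→XOX/.O./O.X*; (1,0)=-1→X.X/OO./O.X; (1,2)=-1→X.X/.OO/O.X; (2,1)=-1→X.X/.O./OOX
ply 3, X at XOX/.O./O.X | (1,0)=-1→XOX/XO./O.X; (1,2)=+1→XOX/.OX/O.X*; (2,1)=+0→XOX/.O./OXX
ply 4: XOX/.OX/O.X is terminal -1 (O); from ..X/.O./O.X depth 6

X winning at [..X/.O./O.X]: True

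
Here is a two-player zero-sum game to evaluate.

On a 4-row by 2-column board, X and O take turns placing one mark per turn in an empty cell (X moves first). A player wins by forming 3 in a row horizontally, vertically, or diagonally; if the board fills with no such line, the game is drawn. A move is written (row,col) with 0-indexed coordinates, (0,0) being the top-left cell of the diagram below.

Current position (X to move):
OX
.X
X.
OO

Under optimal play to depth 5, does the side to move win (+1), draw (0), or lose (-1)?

value(OX/.X/X./OO, X) = +1

p1 X@[OX/.X/X./OO]: (1,0)[OX/XX/X./OO]+0 (2,1)[OX/.X/XX/OO]+1*
p2 O@[OX/.X/XX/OO] terminal -1; root [OX/.X/X./OO] d5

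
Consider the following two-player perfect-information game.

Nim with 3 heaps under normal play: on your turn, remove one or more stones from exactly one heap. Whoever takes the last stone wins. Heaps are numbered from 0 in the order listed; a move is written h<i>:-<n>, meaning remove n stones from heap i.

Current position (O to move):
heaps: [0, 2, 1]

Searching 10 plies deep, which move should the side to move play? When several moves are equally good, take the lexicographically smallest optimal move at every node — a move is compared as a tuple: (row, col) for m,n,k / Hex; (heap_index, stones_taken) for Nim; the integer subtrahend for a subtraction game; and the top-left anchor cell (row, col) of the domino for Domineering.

O's best at [(0,2,1)]: h1:-1

ply 1, O at (0,2,1) | h1:-1=+1→(0,1,1)*; h1:-2=-1→(0,0,1); h2:-1=-1→(0,2,0)
ply 2, X at (0,1,1) | h1:-1=-1→(0,0,1)*; h2:-1=-1→(0,1,0)
ply 3, O at (0,0,1) | h2:-1=+1→(0,0,0)*
ply 4: (0,0,0) is terminal -1 (X); from (0,2,1) depth 10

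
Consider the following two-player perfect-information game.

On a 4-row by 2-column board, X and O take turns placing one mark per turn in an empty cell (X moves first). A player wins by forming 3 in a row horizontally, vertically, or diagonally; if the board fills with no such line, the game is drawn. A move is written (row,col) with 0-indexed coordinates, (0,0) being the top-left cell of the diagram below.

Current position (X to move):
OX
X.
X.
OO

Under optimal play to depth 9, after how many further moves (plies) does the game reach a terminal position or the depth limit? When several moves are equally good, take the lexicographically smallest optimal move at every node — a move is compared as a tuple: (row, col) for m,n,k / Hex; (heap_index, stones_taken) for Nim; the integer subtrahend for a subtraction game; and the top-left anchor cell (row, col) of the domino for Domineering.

ply 1, X at OX/X./X./OO | (1,1)=+0→OX/XX/X./OO*; (2,1)=+0→OX/X./XX/OO
ply 2, O at OX/XX/X./OO | (2,1)=+0→OX/XX/XO/OO*
ply 3: OX/XX/XO/OO is terminal +0 (X); from OX/X./X./OO depth 9

PV length from [OX/X./X./OO]: 2 plies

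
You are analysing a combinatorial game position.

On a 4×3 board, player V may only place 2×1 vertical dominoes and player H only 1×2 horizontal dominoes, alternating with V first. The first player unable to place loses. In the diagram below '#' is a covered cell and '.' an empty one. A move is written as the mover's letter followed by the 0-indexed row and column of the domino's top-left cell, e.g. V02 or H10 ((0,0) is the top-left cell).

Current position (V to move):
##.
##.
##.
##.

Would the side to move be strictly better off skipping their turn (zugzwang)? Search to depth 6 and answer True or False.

[##./##./##./##.] V move#1: V02:+1/###/###/##./##.*, V12:+1/##./###/###/##., V22:+1/##./##./###/###
[###/###/##./##.] end (terminal -1, H#2); searched ##./##./##./##. to 6
suppose V passes — search the same position with H to move:
pass> [##./##./##./##.] end (terminal -1, H#1); searched ##./##./##./##. to 6
for V: play +1, pass +1

zugzwang(##./##./##./##., V) = False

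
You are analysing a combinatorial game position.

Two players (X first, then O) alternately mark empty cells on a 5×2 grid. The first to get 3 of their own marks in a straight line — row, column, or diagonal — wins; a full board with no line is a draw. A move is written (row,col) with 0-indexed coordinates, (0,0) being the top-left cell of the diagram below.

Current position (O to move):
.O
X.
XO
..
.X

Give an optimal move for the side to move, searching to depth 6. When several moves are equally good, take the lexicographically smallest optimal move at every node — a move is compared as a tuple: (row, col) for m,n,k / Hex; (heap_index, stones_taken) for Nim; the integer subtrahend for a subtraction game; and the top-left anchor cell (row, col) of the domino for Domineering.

O's best at [.O/X./XO/../.X]: (1,1)

ply 1, O at .O/X./XO/../.X | (0,0)=-1→OO/X./XO/../.X; (1,1)=+1→.O/XO/XO/../.X*; (3,0)=-1→.O/X./XO/O./.X; (3,1)=-1→.O/X./XO/.O/.X; (4,0)=-1→.O/X./XO/../OX
ply 2: .O/XO/XO/../.X is terminal -1 (X); from .O/X./XO/../.X depth 6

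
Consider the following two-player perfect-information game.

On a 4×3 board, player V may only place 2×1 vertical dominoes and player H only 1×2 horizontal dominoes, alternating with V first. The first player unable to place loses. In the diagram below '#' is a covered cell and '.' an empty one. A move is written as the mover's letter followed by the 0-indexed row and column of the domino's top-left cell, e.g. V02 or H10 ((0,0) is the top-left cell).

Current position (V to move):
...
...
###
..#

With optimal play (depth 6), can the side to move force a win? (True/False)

V winning at [.../.../###/..#]: True

[.../.../###/..#] V move#1: V00:-1/#../#../###/..#, V01:+1/.#./.#./###/..#*, V02:-1/..#/..#/###/..#
[.#./.#./###/..#] H move#2: H30:-1/.#./.#./###/###*
[.#./.#./###/###] V move#3: V00:+1/##./##./###/###*, V02:+1/.##/.##/###/###
[##./##./###/###] end (terminal -1, H#4); searched .../.../###/..# to 6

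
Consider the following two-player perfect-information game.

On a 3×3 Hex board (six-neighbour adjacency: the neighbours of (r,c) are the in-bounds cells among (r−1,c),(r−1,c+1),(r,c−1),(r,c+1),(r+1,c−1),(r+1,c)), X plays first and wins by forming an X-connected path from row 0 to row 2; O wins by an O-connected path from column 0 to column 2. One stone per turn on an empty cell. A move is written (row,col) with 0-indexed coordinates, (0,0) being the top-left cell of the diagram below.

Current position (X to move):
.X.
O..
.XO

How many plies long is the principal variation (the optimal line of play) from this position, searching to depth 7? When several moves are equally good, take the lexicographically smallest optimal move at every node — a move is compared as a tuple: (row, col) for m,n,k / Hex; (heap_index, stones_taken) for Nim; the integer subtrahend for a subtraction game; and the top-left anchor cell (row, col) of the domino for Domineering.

PV length from [.X./O../.XO]: 3 plies

p1 X@[.X./O../.XO]: (0,0)[XX./O../.XO]-1 (0,2)[.XX/O../.XO]+1* (1,1)[.X./OX./.XO]+1 (1,2)[.X./O.X/.XO]+1 (2,0)[.X./O../XXO]-1
p2 O@[.XX/O../.XO]: (0,0)[OXX/O../.XO]-1* (1,1)[.XX/OO./.XO]-1 (1,2)[.XX/O.O/.XO]-1 (2,0)[.XX/O../OXO]-1
p3 X@[OXX/O../.XO]: (1,1)[OXX/OX./.XO]+1* (1,2)[OXX/O.X/.XO]+1 (2,0)[OXX/O../XXO]+1
p4 O@[OXX/OX./.XO] terminal -1; root [.X./O../.XO] d7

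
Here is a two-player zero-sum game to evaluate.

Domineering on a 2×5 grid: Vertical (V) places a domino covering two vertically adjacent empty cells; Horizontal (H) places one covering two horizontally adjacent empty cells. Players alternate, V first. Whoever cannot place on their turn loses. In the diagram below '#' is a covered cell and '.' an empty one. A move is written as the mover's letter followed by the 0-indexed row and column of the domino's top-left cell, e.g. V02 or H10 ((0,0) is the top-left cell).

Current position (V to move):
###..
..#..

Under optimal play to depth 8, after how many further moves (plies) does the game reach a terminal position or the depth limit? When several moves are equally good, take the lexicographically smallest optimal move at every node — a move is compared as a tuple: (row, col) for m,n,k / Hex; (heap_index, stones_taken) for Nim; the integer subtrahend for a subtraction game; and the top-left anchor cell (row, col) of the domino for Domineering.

PV length from [###../..#..]: 3 plies

p1 V@[###../..#..]: V03[####./..##.]+1* V04[###.#/..#.#]+1
p2 H@[####./..##.]: H10[####./####.]-1*
p3 V@[####./####.]: V04[#####/#####]+1*
p4 H@[#####/#####] terminal -1; root [###../..#..] d8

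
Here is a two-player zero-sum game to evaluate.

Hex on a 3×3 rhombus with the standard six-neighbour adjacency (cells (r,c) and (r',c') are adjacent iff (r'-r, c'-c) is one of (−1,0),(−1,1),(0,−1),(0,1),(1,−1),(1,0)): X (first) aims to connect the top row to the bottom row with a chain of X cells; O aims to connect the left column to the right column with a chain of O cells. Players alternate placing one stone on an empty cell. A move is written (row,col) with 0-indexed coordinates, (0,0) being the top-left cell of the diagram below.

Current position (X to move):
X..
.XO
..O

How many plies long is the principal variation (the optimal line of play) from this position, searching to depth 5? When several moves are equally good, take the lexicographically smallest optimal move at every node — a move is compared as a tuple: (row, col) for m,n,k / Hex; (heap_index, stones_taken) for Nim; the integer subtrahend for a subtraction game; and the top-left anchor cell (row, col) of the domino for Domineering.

PV length from [X../.XO/..O]: 5 plies

ply 1, X at X../.XO/..O | (0,1)=+1→XX./.XO/..O*; (0,2)=+1→X.X/.XO/..O; (1,0)=+1→X../XXO/..O; (2,0)=+1→X../.XO/X.O; (2,1)=+1→X../.XO/.XO
ply 2, O at XX./.XO/..O | (0,2)=-1→XXO/.XO/..O*; (1,0)=-1→XX./OXO/..O; (2,0)=-1→XX./.XO/O.O; (2,1)=-1→XX./.XO/.OO
ply 3, X at XXO/.XO/..O | (1,0)=+1→XXO/XXO/..O*; (2,0)=+1→XXO/.XO/X.O; (2,1)=+1→XXO/.XO/.XO
ply 4, O at XXO/XXO/..O | (2,0)=-1→XXO/XXO/O.O*; (2,1)=-1→XXO/XXO/.OO
ply 5, X at XXO/XXO/O.O | (2,1)=+1→XXO/XXO/OXO*
ply 6: XXO/XXO/OXO is terminal -1 (O); from X../.XO/..O depth 5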